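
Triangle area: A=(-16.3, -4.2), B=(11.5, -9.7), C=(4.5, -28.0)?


Area = |x_A(y_B-y_C) + x_B(y_C-y_A) + x_C(y_A-y_B)|/2
= |(-298.29) + (-273.7) + 24.75|/2
= 547.24/2 = 273.62

273.62


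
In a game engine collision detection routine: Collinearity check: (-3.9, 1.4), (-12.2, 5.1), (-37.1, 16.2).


Cross product: ((-12.2)-(-3.9))*(16.2-1.4) - (5.1-1.4)*((-37.1)-(-3.9))
= 0

Yes, collinear


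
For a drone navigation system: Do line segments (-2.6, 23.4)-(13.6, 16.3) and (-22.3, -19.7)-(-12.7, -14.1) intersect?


Cross products: d1=303.44, d2=144.56, d3=-838.09, d4=-679.21
d1*d2 < 0 and d3*d4 < 0? no

No, they don't intersect


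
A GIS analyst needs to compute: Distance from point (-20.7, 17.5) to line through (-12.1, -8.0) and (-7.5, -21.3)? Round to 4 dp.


|cross product| = 2.92
|line direction| = sqrt(198.05) = 14.073
Distance = 2.92/sqrt(198.05) = 0.2075

0.2075


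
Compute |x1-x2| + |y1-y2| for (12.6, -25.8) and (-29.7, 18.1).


|12.6-(-29.7)| + |(-25.8)-18.1| = 42.3 + 43.9 = 86.2

86.2


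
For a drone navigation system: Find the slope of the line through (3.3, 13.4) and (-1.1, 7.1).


slope = (y2-y1)/(x2-x1) = (7.1-13.4)/((-1.1)-3.3) = (-6.3)/(-4.4) = 1.4318

1.4318


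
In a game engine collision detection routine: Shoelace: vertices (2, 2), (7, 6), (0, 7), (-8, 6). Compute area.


Shoelace sum: (2*6 - 7*2) + (7*7 - 0*6) + (0*6 - (-8)*7) + ((-8)*2 - 2*6)
= 75
Area = |75|/2 = 37.5

37.5


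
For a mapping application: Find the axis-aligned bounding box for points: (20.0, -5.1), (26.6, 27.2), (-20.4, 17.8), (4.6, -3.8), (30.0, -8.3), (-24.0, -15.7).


x range: [-24, 30]
y range: [-15.7, 27.2]
Bounding box: (-24,-15.7) to (30,27.2)

(-24,-15.7) to (30,27.2)


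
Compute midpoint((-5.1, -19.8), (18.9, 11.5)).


M = (((-5.1)+18.9)/2, ((-19.8)+11.5)/2)
= (6.9, -4.15)

(6.9, -4.15)


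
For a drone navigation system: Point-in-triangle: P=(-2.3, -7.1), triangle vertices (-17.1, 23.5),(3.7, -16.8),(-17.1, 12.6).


Cross products: AB x AP = -40.04, BC x BP = -25.36, CA x CP = -161.32
All same sign? yes

Yes, inside


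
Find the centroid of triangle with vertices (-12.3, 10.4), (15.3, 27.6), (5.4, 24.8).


Centroid = ((x_A+x_B+x_C)/3, (y_A+y_B+y_C)/3)
= (((-12.3)+15.3+5.4)/3, (10.4+27.6+24.8)/3)
= (2.8, 20.9333)

(2.8, 20.9333)


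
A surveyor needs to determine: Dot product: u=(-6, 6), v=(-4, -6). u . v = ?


u . v = u_x*v_x + u_y*v_y = (-6)*(-4) + 6*(-6)
= 24 + (-36) = -12

-12


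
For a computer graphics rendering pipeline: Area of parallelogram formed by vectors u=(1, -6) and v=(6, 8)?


|u x v| = |1*8 - (-6)*6|
= |8 - (-36)| = 44

44


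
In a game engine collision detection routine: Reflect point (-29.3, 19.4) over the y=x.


Reflection over y=x: (x,y) -> (y,x)
(-29.3, 19.4) -> (19.4, -29.3)

(19.4, -29.3)


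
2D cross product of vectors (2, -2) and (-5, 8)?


u x v = u_x*v_y - u_y*v_x = 2*8 - (-2)*(-5)
= 16 - 10 = 6

6


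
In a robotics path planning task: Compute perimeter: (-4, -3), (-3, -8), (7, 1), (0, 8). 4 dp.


Sides: (-4, -3)->(-3, -8): sqrt(26) = 5.09902, (-3, -8)->(7, 1): sqrt(181) = 13.453624, (7, 1)->(0, 8): sqrt(98) = 9.899495, (0, 8)->(-4, -3): sqrt(137) = 11.7047
Sum = 40.156839
Perimeter = 40.1568

40.1568


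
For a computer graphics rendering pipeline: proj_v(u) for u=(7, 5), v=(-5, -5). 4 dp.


u.v = -60, |v| = sqrt(50) = 7.0711
Scalar projection = u.v / |v| = -60 / sqrt(50) = -8.4853

-8.4853


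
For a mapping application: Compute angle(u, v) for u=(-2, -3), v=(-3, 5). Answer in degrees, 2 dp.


u.v = -9, |u| = sqrt(13) = 3.6056, |v| = sqrt(34) = 5.831
cos(theta) = u.v/(|u||v|) = -9/sqrt(442) = -0.428086
theta = acos(-0.428086) = 115.35 degrees

115.35 degrees


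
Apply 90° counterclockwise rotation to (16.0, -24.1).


90° CCW: (x,y) -> (-y, x)
(16,-24.1) -> (24.1, 16)

(24.1, 16)


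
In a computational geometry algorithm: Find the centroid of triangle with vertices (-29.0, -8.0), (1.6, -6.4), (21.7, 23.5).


Centroid = ((x_A+x_B+x_C)/3, (y_A+y_B+y_C)/3)
= (((-29)+1.6+21.7)/3, ((-8)+(-6.4)+23.5)/3)
= (-1.9, 3.0333)

(-1.9, 3.0333)


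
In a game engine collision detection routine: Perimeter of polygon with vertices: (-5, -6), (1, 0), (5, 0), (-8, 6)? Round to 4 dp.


Sides: (-5, -6)->(1, 0): sqrt(72) = 8.485281, (1, 0)->(5, 0): sqrt(16) = 4, (5, 0)->(-8, 6): sqrt(205) = 14.317821, (-8, 6)->(-5, -6): sqrt(153) = 12.369317
Sum = 39.172419
Perimeter = 39.1724

39.1724


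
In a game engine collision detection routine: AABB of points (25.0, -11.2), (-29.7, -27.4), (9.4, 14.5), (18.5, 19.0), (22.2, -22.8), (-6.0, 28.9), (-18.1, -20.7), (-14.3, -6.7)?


x range: [-29.7, 25]
y range: [-27.4, 28.9]
Bounding box: (-29.7,-27.4) to (25,28.9)

(-29.7,-27.4) to (25,28.9)


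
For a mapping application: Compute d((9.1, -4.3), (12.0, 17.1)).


dx=2.9, dy=21.4
d^2 = 2.9^2 + 21.4^2 = 466.37
d = sqrt(466.37) = 21.5956

21.5956


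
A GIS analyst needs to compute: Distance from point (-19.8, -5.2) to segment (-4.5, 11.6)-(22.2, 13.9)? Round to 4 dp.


Project P onto AB: t = 0 (clamped to [0,1])
Closest point on segment: (-4.5, 11.6)
Distance: 22.7229

22.7229


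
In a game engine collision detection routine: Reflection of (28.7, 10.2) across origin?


Reflection over origin: (x,y) -> (-x,-y)
(28.7, 10.2) -> (-28.7, -10.2)

(-28.7, -10.2)


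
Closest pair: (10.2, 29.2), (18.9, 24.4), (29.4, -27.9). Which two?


d(P0,P1) = 9.9363, d(P0,P2) = 60.2416, d(P1,P2) = 53.3436
Closest: P0 and P1

Closest pair: (10.2, 29.2) and (18.9, 24.4), distance = 9.9363


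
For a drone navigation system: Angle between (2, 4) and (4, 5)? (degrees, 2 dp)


u.v = 28, |u| = sqrt(20) = 4.4721, |v| = sqrt(41) = 6.4031
cos(theta) = u.v/(|u||v|) = 28/sqrt(820) = 0.977802
theta = acos(0.977802) = 12.09 degrees

12.09 degrees


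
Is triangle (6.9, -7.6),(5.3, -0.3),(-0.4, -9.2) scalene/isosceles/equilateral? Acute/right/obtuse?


Side lengths squared: AB^2=55.85, BC^2=111.7, CA^2=55.85
Sorted: [55.85, 55.85, 111.7]
By sides: Isosceles, By angles: Right

Isosceles, Right


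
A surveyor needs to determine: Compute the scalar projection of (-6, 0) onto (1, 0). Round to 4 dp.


u.v = -6, |v| = sqrt(1) = 1
Scalar projection = u.v / |v| = -6 / sqrt(1) = -6

-6


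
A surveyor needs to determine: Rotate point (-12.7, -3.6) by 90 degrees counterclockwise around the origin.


90° CCW: (x,y) -> (-y, x)
(-12.7,-3.6) -> (3.6, -12.7)

(3.6, -12.7)


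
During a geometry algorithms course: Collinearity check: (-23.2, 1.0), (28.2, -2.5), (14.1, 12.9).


Cross product: (28.2-(-23.2))*(12.9-1) - ((-2.5)-1)*(14.1-(-23.2))
= 742.21

No, not collinear


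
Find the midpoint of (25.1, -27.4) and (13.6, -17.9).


M = ((25.1+13.6)/2, ((-27.4)+(-17.9))/2)
= (19.35, -22.65)

(19.35, -22.65)


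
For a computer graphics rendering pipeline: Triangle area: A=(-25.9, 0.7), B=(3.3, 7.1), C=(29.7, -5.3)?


Area = |x_A(y_B-y_C) + x_B(y_C-y_A) + x_C(y_A-y_B)|/2
= |(-321.16) + (-19.8) + (-190.08)|/2
= 531.04/2 = 265.52

265.52


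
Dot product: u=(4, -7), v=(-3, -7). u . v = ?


u . v = u_x*v_x + u_y*v_y = 4*(-3) + (-7)*(-7)
= (-12) + 49 = 37

37


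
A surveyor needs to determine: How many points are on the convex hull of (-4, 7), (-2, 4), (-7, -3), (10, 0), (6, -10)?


Convex hull vertices (CCW): (-7, -3), (6, -10), (10, 0), (-4, 7)
Count = 4

4


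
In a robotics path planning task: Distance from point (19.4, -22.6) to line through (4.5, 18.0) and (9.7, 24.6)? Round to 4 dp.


|cross product| = 309.46
|line direction| = sqrt(70.6) = 8.4024
Distance = 309.46/sqrt(70.6) = 36.83

36.83


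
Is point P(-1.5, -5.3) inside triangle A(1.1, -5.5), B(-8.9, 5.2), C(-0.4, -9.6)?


Cross products: AB x AP = 25.82, BC x BP = 20.27, CA x CP = 10.96
All same sign? yes

Yes, inside


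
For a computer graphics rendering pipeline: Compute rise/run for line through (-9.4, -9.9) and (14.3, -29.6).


slope = (y2-y1)/(x2-x1) = ((-29.6)-(-9.9))/(14.3-(-9.4)) = (-19.7)/23.7 = -0.8312

-0.8312


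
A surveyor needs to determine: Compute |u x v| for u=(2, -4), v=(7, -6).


|u x v| = |2*(-6) - (-4)*7|
= |(-12) - (-28)| = 16

16


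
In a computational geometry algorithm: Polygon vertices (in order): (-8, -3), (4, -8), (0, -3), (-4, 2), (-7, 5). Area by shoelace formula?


Shoelace sum: ((-8)*(-8) - 4*(-3)) + (4*(-3) - 0*(-8)) + (0*2 - (-4)*(-3)) + ((-4)*5 - (-7)*2) + ((-7)*(-3) - (-8)*5)
= 107
Area = |107|/2 = 53.5

53.5


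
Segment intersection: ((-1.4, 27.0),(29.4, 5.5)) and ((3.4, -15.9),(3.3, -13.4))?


Cross products: d1=7.71, d2=-67.14, d3=-1218.12, d4=-1143.27
d1*d2 < 0 and d3*d4 < 0? no

No, they don't intersect


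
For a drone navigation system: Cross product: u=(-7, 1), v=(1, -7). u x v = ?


u x v = u_x*v_y - u_y*v_x = (-7)*(-7) - 1*1
= 49 - 1 = 48

48


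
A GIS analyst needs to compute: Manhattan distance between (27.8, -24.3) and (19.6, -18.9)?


|27.8-19.6| + |(-24.3)-(-18.9)| = 8.2 + 5.4 = 13.6

13.6


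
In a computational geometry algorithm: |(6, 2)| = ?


|u| = sqrt(6^2 + 2^2) = sqrt(40) = 6.3246

6.3246


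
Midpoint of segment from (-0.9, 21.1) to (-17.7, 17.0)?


M = (((-0.9)+(-17.7))/2, (21.1+17)/2)
= (-9.3, 19.05)

(-9.3, 19.05)


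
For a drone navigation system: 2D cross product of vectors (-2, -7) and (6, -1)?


u x v = u_x*v_y - u_y*v_x = (-2)*(-1) - (-7)*6
= 2 - (-42) = 44

44


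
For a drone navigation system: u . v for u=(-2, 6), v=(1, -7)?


u . v = u_x*v_x + u_y*v_y = (-2)*1 + 6*(-7)
= (-2) + (-42) = -44

-44


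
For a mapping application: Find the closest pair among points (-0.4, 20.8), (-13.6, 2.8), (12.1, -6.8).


d(P0,P1) = 22.3213, d(P0,P2) = 30.2987, d(P1,P2) = 27.4345
Closest: P0 and P1

Closest pair: (-0.4, 20.8) and (-13.6, 2.8), distance = 22.3213


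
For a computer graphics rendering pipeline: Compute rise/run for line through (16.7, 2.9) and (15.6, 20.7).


slope = (y2-y1)/(x2-x1) = (20.7-2.9)/(15.6-16.7) = 17.8/(-1.1) = -16.1818

-16.1818


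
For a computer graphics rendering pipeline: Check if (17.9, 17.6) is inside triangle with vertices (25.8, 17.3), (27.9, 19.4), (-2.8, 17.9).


Cross products: AB x AP = 17.22, BC x BP = 40.26, CA x CP = 3.84
All same sign? yes

Yes, inside


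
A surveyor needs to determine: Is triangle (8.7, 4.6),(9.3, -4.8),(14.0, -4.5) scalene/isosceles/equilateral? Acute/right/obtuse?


Side lengths squared: AB^2=88.72, BC^2=22.18, CA^2=110.9
Sorted: [22.18, 88.72, 110.9]
By sides: Scalene, By angles: Right

Scalene, Right


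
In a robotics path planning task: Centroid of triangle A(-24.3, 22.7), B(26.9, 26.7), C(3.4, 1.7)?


Centroid = ((x_A+x_B+x_C)/3, (y_A+y_B+y_C)/3)
= (((-24.3)+26.9+3.4)/3, (22.7+26.7+1.7)/3)
= (2, 17.0333)

(2, 17.0333)


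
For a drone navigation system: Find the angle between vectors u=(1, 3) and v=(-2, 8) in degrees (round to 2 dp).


u.v = 22, |u| = sqrt(10) = 3.1623, |v| = sqrt(68) = 8.2462
cos(theta) = u.v/(|u||v|) = 22/sqrt(680) = 0.843661
theta = acos(0.843661) = 32.47 degrees

32.47 degrees


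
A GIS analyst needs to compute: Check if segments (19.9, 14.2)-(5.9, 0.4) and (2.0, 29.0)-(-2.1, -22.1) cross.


Cross products: d1=975.37, d2=316.55, d3=-454.22, d4=204.6
d1*d2 < 0 and d3*d4 < 0? no

No, they don't intersect


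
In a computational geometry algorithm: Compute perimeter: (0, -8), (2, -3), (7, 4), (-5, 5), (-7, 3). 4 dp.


Sides: (0, -8)->(2, -3): sqrt(29) = 5.385165, (2, -3)->(7, 4): sqrt(74) = 8.602325, (7, 4)->(-5, 5): sqrt(145) = 12.041595, (-5, 5)->(-7, 3): sqrt(8) = 2.828427, (-7, 3)->(0, -8): sqrt(170) = 13.038405
Sum = 41.895917
Perimeter = 41.8959

41.8959


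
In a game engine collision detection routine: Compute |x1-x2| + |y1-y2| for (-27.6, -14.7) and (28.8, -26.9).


|(-27.6)-28.8| + |(-14.7)-(-26.9)| = 56.4 + 12.2 = 68.6

68.6


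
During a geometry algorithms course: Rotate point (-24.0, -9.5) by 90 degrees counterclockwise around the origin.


90° CCW: (x,y) -> (-y, x)
(-24,-9.5) -> (9.5, -24)

(9.5, -24)


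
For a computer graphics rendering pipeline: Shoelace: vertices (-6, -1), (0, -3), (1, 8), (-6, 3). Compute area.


Shoelace sum: ((-6)*(-3) - 0*(-1)) + (0*8 - 1*(-3)) + (1*3 - (-6)*8) + ((-6)*(-1) - (-6)*3)
= 96
Area = |96|/2 = 48

48


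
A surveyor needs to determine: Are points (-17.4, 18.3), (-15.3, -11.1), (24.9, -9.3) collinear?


Cross product: ((-15.3)-(-17.4))*((-9.3)-18.3) - ((-11.1)-18.3)*(24.9-(-17.4))
= 1185.66

No, not collinear


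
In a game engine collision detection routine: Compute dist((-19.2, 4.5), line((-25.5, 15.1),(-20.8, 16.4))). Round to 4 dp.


|cross product| = 58.01
|line direction| = sqrt(23.78) = 4.8765
Distance = 58.01/sqrt(23.78) = 11.8959

11.8959


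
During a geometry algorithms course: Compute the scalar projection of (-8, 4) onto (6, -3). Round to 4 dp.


u.v = -60, |v| = sqrt(45) = 6.7082
Scalar projection = u.v / |v| = -60 / sqrt(45) = -8.9443

-8.9443


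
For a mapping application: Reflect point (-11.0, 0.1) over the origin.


Reflection over origin: (x,y) -> (-x,-y)
(-11, 0.1) -> (11, -0.1)

(11, -0.1)


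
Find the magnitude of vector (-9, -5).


|u| = sqrt((-9)^2 + (-5)^2) = sqrt(106) = 10.2956

10.2956


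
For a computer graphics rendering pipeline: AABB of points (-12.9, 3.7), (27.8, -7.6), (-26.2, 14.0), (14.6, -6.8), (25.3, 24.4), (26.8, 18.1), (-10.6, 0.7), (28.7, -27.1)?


x range: [-26.2, 28.7]
y range: [-27.1, 24.4]
Bounding box: (-26.2,-27.1) to (28.7,24.4)

(-26.2,-27.1) to (28.7,24.4)


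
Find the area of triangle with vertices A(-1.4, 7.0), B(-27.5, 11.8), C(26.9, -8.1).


Area = |x_A(y_B-y_C) + x_B(y_C-y_A) + x_C(y_A-y_B)|/2
= |(-27.86) + 415.25 + (-129.12)|/2
= 258.27/2 = 129.135

129.135


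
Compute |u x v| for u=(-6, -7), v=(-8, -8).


|u x v| = |(-6)*(-8) - (-7)*(-8)|
= |48 - 56| = 8

8


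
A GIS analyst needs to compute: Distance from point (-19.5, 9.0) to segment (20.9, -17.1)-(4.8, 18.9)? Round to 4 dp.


Project P onto AB: t = 1 (clamped to [0,1])
Closest point on segment: (4.8, 18.9)
Distance: 26.2393

26.2393


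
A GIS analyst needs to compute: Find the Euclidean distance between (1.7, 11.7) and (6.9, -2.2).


dx=5.2, dy=-13.9
d^2 = 5.2^2 + (-13.9)^2 = 220.25
d = sqrt(220.25) = 14.8408

14.8408


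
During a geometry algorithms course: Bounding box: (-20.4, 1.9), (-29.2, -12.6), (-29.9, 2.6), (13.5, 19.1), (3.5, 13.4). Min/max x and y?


x range: [-29.9, 13.5]
y range: [-12.6, 19.1]
Bounding box: (-29.9,-12.6) to (13.5,19.1)

(-29.9,-12.6) to (13.5,19.1)


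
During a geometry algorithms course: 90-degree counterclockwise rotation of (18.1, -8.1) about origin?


90° CCW: (x,y) -> (-y, x)
(18.1,-8.1) -> (8.1, 18.1)

(8.1, 18.1)


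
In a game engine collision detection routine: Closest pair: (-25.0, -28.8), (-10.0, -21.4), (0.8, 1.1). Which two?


d(P0,P1) = 16.726, d(P0,P2) = 39.4924, d(P1,P2) = 24.9578
Closest: P0 and P1

Closest pair: (-25.0, -28.8) and (-10.0, -21.4), distance = 16.726


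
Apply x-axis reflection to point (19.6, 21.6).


Reflection over x-axis: (x,y) -> (x,-y)
(19.6, 21.6) -> (19.6, -21.6)

(19.6, -21.6)


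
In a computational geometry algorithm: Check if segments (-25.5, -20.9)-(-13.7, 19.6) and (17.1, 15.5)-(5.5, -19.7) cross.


Cross products: d1=-1077.28, d2=-1131.72, d3=-1295.78, d4=-1241.34
d1*d2 < 0 and d3*d4 < 0? no

No, they don't intersect


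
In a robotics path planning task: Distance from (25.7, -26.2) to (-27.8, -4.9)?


dx=-53.5, dy=21.3
d^2 = (-53.5)^2 + 21.3^2 = 3315.94
d = sqrt(3315.94) = 57.5842

57.5842


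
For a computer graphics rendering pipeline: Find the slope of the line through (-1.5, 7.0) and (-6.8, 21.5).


slope = (y2-y1)/(x2-x1) = (21.5-7)/((-6.8)-(-1.5)) = 14.5/(-5.3) = -2.7358

-2.7358


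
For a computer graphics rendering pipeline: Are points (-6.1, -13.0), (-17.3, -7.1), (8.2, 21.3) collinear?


Cross product: ((-17.3)-(-6.1))*(21.3-(-13)) - ((-7.1)-(-13))*(8.2-(-6.1))
= -468.53

No, not collinear


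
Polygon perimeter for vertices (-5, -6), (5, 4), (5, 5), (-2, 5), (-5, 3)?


Sides: (-5, -6)->(5, 4): sqrt(200) = 14.142136, (5, 4)->(5, 5): sqrt(1) = 1, (5, 5)->(-2, 5): sqrt(49) = 7, (-2, 5)->(-5, 3): sqrt(13) = 3.605551, (-5, 3)->(-5, -6): sqrt(81) = 9
Sum = 34.747687
Perimeter = 34.7477

34.7477


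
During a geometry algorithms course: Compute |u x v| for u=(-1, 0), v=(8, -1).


|u x v| = |(-1)*(-1) - 0*8|
= |1 - 0| = 1

1


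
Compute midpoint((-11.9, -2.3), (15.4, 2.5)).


M = (((-11.9)+15.4)/2, ((-2.3)+2.5)/2)
= (1.75, 0.1)

(1.75, 0.1)


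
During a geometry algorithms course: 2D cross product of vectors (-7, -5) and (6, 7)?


u x v = u_x*v_y - u_y*v_x = (-7)*7 - (-5)*6
= (-49) - (-30) = -19

-19


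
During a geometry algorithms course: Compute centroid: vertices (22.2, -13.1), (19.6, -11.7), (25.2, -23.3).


Centroid = ((x_A+x_B+x_C)/3, (y_A+y_B+y_C)/3)
= ((22.2+19.6+25.2)/3, ((-13.1)+(-11.7)+(-23.3))/3)
= (22.3333, -16.0333)

(22.3333, -16.0333)


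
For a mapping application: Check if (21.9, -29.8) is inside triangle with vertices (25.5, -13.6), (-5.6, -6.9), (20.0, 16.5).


Cross products: AB x AP = 527.94, BC x BP = -1229.74, CA x CP = -197.46
All same sign? no

No, outside


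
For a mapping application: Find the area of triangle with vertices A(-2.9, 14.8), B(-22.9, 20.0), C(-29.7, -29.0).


Area = |x_A(y_B-y_C) + x_B(y_C-y_A) + x_C(y_A-y_B)|/2
= |(-142.1) + 1003.02 + 154.44|/2
= 1015.36/2 = 507.68

507.68


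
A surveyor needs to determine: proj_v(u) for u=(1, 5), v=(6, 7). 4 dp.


u.v = 41, |v| = sqrt(85) = 9.2195
Scalar projection = u.v / |v| = 41 / sqrt(85) = 4.4471

4.4471


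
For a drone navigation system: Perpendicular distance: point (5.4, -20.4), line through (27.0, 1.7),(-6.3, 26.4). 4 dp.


|cross product| = 1269.45
|line direction| = sqrt(1718.98) = 41.4606
Distance = 1269.45/sqrt(1718.98) = 30.6182

30.6182


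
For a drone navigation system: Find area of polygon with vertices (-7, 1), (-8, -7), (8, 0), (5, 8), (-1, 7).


Shoelace sum: ((-7)*(-7) - (-8)*1) + ((-8)*0 - 8*(-7)) + (8*8 - 5*0) + (5*7 - (-1)*8) + ((-1)*1 - (-7)*7)
= 268
Area = |268|/2 = 134

134


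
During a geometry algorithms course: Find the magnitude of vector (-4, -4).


|u| = sqrt((-4)^2 + (-4)^2) = sqrt(32) = 5.6569

5.6569


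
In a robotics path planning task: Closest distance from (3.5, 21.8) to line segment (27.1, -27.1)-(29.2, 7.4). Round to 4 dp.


Project P onto AB: t = 1 (clamped to [0,1])
Closest point on segment: (29.2, 7.4)
Distance: 29.4593

29.4593


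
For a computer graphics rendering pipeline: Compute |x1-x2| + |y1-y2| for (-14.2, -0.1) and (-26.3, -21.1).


|(-14.2)-(-26.3)| + |(-0.1)-(-21.1)| = 12.1 + 21 = 33.1

33.1


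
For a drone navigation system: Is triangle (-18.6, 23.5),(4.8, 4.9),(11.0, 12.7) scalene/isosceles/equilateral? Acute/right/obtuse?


Side lengths squared: AB^2=893.52, BC^2=99.28, CA^2=992.8
Sorted: [99.28, 893.52, 992.8]
By sides: Scalene, By angles: Right

Scalene, Right


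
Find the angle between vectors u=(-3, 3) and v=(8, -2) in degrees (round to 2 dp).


u.v = -30, |u| = sqrt(18) = 4.2426, |v| = sqrt(68) = 8.2462
cos(theta) = u.v/(|u||v|) = -30/sqrt(1224) = -0.857493
theta = acos(-0.857493) = 149.04 degrees

149.04 degrees


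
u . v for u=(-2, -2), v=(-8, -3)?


u . v = u_x*v_x + u_y*v_y = (-2)*(-8) + (-2)*(-3)
= 16 + 6 = 22

22


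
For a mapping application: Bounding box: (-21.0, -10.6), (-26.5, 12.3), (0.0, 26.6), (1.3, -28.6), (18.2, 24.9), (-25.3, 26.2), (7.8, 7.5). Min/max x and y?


x range: [-26.5, 18.2]
y range: [-28.6, 26.6]
Bounding box: (-26.5,-28.6) to (18.2,26.6)

(-26.5,-28.6) to (18.2,26.6)


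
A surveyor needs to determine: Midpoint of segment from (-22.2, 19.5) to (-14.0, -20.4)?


M = (((-22.2)+(-14))/2, (19.5+(-20.4))/2)
= (-18.1, -0.45)

(-18.1, -0.45)


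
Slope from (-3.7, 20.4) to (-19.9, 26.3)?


slope = (y2-y1)/(x2-x1) = (26.3-20.4)/((-19.9)-(-3.7)) = 5.9/(-16.2) = -0.3642

-0.3642


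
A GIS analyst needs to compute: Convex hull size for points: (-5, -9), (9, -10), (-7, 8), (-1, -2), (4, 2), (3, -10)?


Convex hull vertices (CCW): (-7, 8), (-5, -9), (3, -10), (9, -10), (4, 2)
Count = 5

5


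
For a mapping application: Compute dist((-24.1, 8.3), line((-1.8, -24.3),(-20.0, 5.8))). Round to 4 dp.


|cross product| = 77.91
|line direction| = sqrt(1237.25) = 35.1746
Distance = 77.91/sqrt(1237.25) = 2.215

2.215


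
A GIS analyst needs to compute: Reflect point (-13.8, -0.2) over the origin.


Reflection over origin: (x,y) -> (-x,-y)
(-13.8, -0.2) -> (13.8, 0.2)

(13.8, 0.2)


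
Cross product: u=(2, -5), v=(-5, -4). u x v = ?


u x v = u_x*v_y - u_y*v_x = 2*(-4) - (-5)*(-5)
= (-8) - 25 = -33

-33


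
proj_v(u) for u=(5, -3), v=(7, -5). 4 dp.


u.v = 50, |v| = sqrt(74) = 8.6023
Scalar projection = u.v / |v| = 50 / sqrt(74) = 5.8124

5.8124


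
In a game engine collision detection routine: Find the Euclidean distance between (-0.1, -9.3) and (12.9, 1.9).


dx=13, dy=11.2
d^2 = 13^2 + 11.2^2 = 294.44
d = sqrt(294.44) = 17.1593

17.1593


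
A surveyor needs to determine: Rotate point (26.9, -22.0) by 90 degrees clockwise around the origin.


90° CW: (x,y) -> (y, -x)
(26.9,-22) -> (-22, -26.9)

(-22, -26.9)


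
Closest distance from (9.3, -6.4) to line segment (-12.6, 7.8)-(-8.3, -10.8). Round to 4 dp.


Project P onto AB: t = 0.9831 (clamped to [0,1])
Closest point on segment: (-8.3727, -10.4856)
Distance: 18.1388

18.1388


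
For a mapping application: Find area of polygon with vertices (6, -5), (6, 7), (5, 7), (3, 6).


Shoelace sum: (6*7 - 6*(-5)) + (6*7 - 5*7) + (5*6 - 3*7) + (3*(-5) - 6*6)
= 37
Area = |37|/2 = 18.5

18.5


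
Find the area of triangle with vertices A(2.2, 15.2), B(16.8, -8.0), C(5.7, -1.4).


Area = |x_A(y_B-y_C) + x_B(y_C-y_A) + x_C(y_A-y_B)|/2
= |(-14.52) + (-278.88) + 132.24|/2
= 161.16/2 = 80.58

80.58


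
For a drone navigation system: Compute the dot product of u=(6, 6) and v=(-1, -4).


u . v = u_x*v_x + u_y*v_y = 6*(-1) + 6*(-4)
= (-6) + (-24) = -30

-30


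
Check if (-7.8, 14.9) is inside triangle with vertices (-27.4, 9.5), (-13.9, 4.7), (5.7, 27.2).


Cross products: AB x AP = 166.98, BC x BP = 62.67, CA x CP = 168.18
All same sign? yes

Yes, inside


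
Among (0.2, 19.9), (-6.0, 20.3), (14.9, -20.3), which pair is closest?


d(P0,P1) = 6.2129, d(P0,P2) = 42.8034, d(P1,P2) = 45.6637
Closest: P0 and P1

Closest pair: (0.2, 19.9) and (-6.0, 20.3), distance = 6.2129


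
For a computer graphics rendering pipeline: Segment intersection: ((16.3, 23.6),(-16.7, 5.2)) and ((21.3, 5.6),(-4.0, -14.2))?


Cross products: d1=-554.4, d2=-742.28, d3=686, d4=873.88
d1*d2 < 0 and d3*d4 < 0? no

No, they don't intersect


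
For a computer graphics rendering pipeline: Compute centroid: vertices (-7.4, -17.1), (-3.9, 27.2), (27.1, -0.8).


Centroid = ((x_A+x_B+x_C)/3, (y_A+y_B+y_C)/3)
= (((-7.4)+(-3.9)+27.1)/3, ((-17.1)+27.2+(-0.8))/3)
= (5.2667, 3.1)

(5.2667, 3.1)


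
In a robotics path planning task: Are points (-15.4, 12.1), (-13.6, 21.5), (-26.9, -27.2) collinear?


Cross product: ((-13.6)-(-15.4))*((-27.2)-12.1) - (21.5-12.1)*((-26.9)-(-15.4))
= 37.36

No, not collinear


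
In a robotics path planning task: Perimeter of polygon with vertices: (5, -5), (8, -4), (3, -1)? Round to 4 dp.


Sides: (5, -5)->(8, -4): sqrt(10) = 3.162278, (8, -4)->(3, -1): sqrt(34) = 5.830952, (3, -1)->(5, -5): sqrt(20) = 4.472136
Sum = 13.465366
Perimeter = 13.4654

13.4654


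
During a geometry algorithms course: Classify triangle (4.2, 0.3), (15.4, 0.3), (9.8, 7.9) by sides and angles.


Side lengths squared: AB^2=125.44, BC^2=89.12, CA^2=89.12
Sorted: [89.12, 89.12, 125.44]
By sides: Isosceles, By angles: Acute

Isosceles, Acute


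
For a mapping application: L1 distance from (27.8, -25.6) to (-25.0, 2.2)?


|27.8-(-25)| + |(-25.6)-2.2| = 52.8 + 27.8 = 80.6

80.6


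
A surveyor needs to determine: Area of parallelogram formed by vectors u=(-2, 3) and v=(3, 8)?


|u x v| = |(-2)*8 - 3*3|
= |(-16) - 9| = 25

25


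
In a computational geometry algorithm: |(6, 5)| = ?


|u| = sqrt(6^2 + 5^2) = sqrt(61) = 7.8102

7.8102


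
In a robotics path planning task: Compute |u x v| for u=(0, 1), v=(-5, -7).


|u x v| = |0*(-7) - 1*(-5)|
= |0 - (-5)| = 5

5


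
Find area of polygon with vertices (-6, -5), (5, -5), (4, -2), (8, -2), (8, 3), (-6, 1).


Shoelace sum: ((-6)*(-5) - 5*(-5)) + (5*(-2) - 4*(-5)) + (4*(-2) - 8*(-2)) + (8*3 - 8*(-2)) + (8*1 - (-6)*3) + ((-6)*(-5) - (-6)*1)
= 175
Area = |175|/2 = 87.5

87.5


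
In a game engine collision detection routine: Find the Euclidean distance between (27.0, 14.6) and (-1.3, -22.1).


dx=-28.3, dy=-36.7
d^2 = (-28.3)^2 + (-36.7)^2 = 2147.78
d = sqrt(2147.78) = 46.3441

46.3441


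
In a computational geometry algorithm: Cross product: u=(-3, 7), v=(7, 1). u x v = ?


u x v = u_x*v_y - u_y*v_x = (-3)*1 - 7*7
= (-3) - 49 = -52

-52


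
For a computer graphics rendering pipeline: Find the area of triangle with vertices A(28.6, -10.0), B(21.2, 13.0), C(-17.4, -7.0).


Area = |x_A(y_B-y_C) + x_B(y_C-y_A) + x_C(y_A-y_B)|/2
= |572 + 63.6 + 400.2|/2
= 1035.8/2 = 517.9

517.9


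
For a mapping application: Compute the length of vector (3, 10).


|u| = sqrt(3^2 + 10^2) = sqrt(109) = 10.4403

10.4403


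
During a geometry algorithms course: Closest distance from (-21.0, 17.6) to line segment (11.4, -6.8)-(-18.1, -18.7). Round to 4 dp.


Project P onto AB: t = 0.6576 (clamped to [0,1])
Closest point on segment: (-8.0004, -14.6259)
Distance: 34.7491

34.7491


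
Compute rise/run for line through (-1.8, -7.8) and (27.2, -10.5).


slope = (y2-y1)/(x2-x1) = ((-10.5)-(-7.8))/(27.2-(-1.8)) = (-2.7)/29 = -0.0931

-0.0931


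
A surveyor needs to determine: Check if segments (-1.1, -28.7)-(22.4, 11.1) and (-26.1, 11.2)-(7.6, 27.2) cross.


Cross products: d1=-1744.63, d2=-779.37, d3=1932.65, d4=967.39
d1*d2 < 0 and d3*d4 < 0? no

No, they don't intersect


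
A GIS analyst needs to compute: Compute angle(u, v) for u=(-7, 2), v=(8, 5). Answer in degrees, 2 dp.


u.v = -46, |u| = sqrt(53) = 7.2801, |v| = sqrt(89) = 9.434
cos(theta) = u.v/(|u||v|) = -46/sqrt(4717) = -0.669769
theta = acos(-0.669769) = 132.05 degrees

132.05 degrees


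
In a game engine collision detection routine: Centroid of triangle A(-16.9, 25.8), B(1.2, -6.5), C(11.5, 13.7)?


Centroid = ((x_A+x_B+x_C)/3, (y_A+y_B+y_C)/3)
= (((-16.9)+1.2+11.5)/3, (25.8+(-6.5)+13.7)/3)
= (-1.4, 11)

(-1.4, 11)


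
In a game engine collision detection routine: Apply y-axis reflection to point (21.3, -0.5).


Reflection over y-axis: (x,y) -> (-x,y)
(21.3, -0.5) -> (-21.3, -0.5)

(-21.3, -0.5)


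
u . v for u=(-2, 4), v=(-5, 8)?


u . v = u_x*v_x + u_y*v_y = (-2)*(-5) + 4*8
= 10 + 32 = 42

42


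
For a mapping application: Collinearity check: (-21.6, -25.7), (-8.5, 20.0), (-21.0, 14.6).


Cross product: ((-8.5)-(-21.6))*(14.6-(-25.7)) - (20-(-25.7))*((-21)-(-21.6))
= 500.51

No, not collinear


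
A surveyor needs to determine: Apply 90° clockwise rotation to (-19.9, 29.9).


90° CW: (x,y) -> (y, -x)
(-19.9,29.9) -> (29.9, 19.9)

(29.9, 19.9)


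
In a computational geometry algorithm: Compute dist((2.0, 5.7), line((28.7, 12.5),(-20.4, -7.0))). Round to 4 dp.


|cross product| = 186.77
|line direction| = sqrt(2791.06) = 52.8305
Distance = 186.77/sqrt(2791.06) = 3.5353

3.5353


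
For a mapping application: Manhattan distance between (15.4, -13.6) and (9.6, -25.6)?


|15.4-9.6| + |(-13.6)-(-25.6)| = 5.8 + 12 = 17.8

17.8


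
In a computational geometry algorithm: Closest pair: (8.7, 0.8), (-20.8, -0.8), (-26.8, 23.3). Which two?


d(P0,P1) = 29.5434, d(P0,P2) = 42.0298, d(P1,P2) = 24.8357
Closest: P1 and P2

Closest pair: (-20.8, -0.8) and (-26.8, 23.3), distance = 24.8357


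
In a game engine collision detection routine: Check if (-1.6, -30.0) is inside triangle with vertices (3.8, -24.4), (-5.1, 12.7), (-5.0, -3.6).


Cross products: AB x AP = 250.18, BC x BP = 52.78, CA x CP = -161.6
All same sign? no

No, outside


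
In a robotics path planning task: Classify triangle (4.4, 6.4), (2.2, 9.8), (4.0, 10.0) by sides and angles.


Side lengths squared: AB^2=16.4, BC^2=3.28, CA^2=13.12
Sorted: [3.28, 13.12, 16.4]
By sides: Scalene, By angles: Right

Scalene, Right


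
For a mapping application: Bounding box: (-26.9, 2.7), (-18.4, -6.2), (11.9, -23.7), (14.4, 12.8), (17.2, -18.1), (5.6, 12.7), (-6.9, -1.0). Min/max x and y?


x range: [-26.9, 17.2]
y range: [-23.7, 12.8]
Bounding box: (-26.9,-23.7) to (17.2,12.8)

(-26.9,-23.7) to (17.2,12.8)


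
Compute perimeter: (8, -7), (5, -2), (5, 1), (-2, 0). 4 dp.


Sides: (8, -7)->(5, -2): sqrt(34) = 5.830952, (5, -2)->(5, 1): sqrt(9) = 3, (5, 1)->(-2, 0): sqrt(50) = 7.071068, (-2, 0)->(8, -7): sqrt(149) = 12.206556
Sum = 28.108576
Perimeter = 28.1086

28.1086


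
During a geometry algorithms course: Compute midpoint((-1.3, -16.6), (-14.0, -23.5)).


M = (((-1.3)+(-14))/2, ((-16.6)+(-23.5))/2)
= (-7.65, -20.05)

(-7.65, -20.05)


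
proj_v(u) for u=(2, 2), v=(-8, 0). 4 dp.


u.v = -16, |v| = sqrt(64) = 8
Scalar projection = u.v / |v| = -16 / sqrt(64) = -2

-2


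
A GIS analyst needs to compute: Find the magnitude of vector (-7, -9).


|u| = sqrt((-7)^2 + (-9)^2) = sqrt(130) = 11.4018

11.4018


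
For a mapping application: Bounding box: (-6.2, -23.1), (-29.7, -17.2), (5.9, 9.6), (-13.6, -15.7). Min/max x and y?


x range: [-29.7, 5.9]
y range: [-23.1, 9.6]
Bounding box: (-29.7,-23.1) to (5.9,9.6)

(-29.7,-23.1) to (5.9,9.6)


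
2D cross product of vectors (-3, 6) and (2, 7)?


u x v = u_x*v_y - u_y*v_x = (-3)*7 - 6*2
= (-21) - 12 = -33

-33


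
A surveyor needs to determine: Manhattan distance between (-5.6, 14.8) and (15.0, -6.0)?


|(-5.6)-15| + |14.8-(-6)| = 20.6 + 20.8 = 41.4

41.4


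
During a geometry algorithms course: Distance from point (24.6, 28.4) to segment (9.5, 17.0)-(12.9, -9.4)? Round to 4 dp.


Project P onto AB: t = 0 (clamped to [0,1])
Closest point on segment: (9.5, 17)
Distance: 18.9201

18.9201


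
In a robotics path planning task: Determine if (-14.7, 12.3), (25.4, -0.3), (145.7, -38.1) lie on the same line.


Cross product: (25.4-(-14.7))*((-38.1)-12.3) - ((-0.3)-12.3)*(145.7-(-14.7))
= 0

Yes, collinear


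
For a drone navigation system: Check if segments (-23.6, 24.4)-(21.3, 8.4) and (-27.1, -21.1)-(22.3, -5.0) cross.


Cross products: d1=2191.35, d2=678.06, d3=-2098.95, d4=-585.66
d1*d2 < 0 and d3*d4 < 0? no

No, they don't intersect


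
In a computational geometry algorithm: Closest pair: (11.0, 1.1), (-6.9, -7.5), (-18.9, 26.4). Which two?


d(P0,P1) = 19.8588, d(P0,P2) = 39.1676, d(P1,P2) = 35.9612
Closest: P0 and P1

Closest pair: (11.0, 1.1) and (-6.9, -7.5), distance = 19.8588


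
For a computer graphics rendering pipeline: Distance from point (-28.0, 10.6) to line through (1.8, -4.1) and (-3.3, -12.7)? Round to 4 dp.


|cross product| = 331.25
|line direction| = sqrt(99.97) = 9.9985
Distance = 331.25/sqrt(99.97) = 33.13

33.13


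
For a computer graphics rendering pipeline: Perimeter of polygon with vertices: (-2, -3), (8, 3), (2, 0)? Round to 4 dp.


Sides: (-2, -3)->(8, 3): sqrt(136) = 11.661904, (8, 3)->(2, 0): sqrt(45) = 6.708204, (2, 0)->(-2, -3): sqrt(25) = 5
Sum = 23.370108
Perimeter = 23.3701

23.3701


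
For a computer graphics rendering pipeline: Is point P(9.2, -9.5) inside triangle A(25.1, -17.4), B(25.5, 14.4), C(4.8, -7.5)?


Cross products: AB x AP = 508.78, BC x BP = 137.76, CA x CP = 2.96
All same sign? yes

Yes, inside


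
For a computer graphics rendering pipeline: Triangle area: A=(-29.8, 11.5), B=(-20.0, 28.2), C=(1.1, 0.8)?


Area = |x_A(y_B-y_C) + x_B(y_C-y_A) + x_C(y_A-y_B)|/2
= |(-816.52) + 214 + (-18.37)|/2
= 620.89/2 = 310.445

310.445


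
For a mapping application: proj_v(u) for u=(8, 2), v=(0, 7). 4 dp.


u.v = 14, |v| = sqrt(49) = 7
Scalar projection = u.v / |v| = 14 / sqrt(49) = 2

2


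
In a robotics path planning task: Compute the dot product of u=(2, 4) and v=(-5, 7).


u . v = u_x*v_x + u_y*v_y = 2*(-5) + 4*7
= (-10) + 28 = 18

18


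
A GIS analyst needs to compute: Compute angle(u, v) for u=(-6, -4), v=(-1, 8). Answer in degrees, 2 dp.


u.v = -26, |u| = sqrt(52) = 7.2111, |v| = sqrt(65) = 8.0623
cos(theta) = u.v/(|u||v|) = -26/sqrt(3380) = -0.447214
theta = acos(-0.447214) = 116.57 degrees

116.57 degrees


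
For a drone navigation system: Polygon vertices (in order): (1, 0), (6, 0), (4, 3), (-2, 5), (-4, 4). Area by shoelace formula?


Shoelace sum: (1*0 - 6*0) + (6*3 - 4*0) + (4*5 - (-2)*3) + ((-2)*4 - (-4)*5) + ((-4)*0 - 1*4)
= 52
Area = |52|/2 = 26

26


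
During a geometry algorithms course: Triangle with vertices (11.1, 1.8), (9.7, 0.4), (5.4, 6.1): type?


Side lengths squared: AB^2=3.92, BC^2=50.98, CA^2=50.98
Sorted: [3.92, 50.98, 50.98]
By sides: Isosceles, By angles: Acute

Isosceles, Acute


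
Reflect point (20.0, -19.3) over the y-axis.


Reflection over y-axis: (x,y) -> (-x,y)
(20, -19.3) -> (-20, -19.3)

(-20, -19.3)


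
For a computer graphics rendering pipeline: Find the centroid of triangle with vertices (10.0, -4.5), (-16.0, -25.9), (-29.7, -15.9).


Centroid = ((x_A+x_B+x_C)/3, (y_A+y_B+y_C)/3)
= ((10+(-16)+(-29.7))/3, ((-4.5)+(-25.9)+(-15.9))/3)
= (-11.9, -15.4333)

(-11.9, -15.4333)


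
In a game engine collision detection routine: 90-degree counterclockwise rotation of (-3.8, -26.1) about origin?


90° CCW: (x,y) -> (-y, x)
(-3.8,-26.1) -> (26.1, -3.8)

(26.1, -3.8)


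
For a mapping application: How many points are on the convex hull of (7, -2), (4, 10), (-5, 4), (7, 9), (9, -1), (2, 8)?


Convex hull vertices (CCW): (-5, 4), (7, -2), (9, -1), (7, 9), (4, 10)
Count = 5

5


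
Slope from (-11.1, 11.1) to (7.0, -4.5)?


slope = (y2-y1)/(x2-x1) = ((-4.5)-11.1)/(7-(-11.1)) = (-15.6)/18.1 = -0.8619

-0.8619


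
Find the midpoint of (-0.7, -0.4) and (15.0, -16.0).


M = (((-0.7)+15)/2, ((-0.4)+(-16))/2)
= (7.15, -8.2)

(7.15, -8.2)


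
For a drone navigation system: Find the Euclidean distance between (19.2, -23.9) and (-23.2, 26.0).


dx=-42.4, dy=49.9
d^2 = (-42.4)^2 + 49.9^2 = 4287.77
d = sqrt(4287.77) = 65.4811

65.4811


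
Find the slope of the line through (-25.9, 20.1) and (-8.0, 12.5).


slope = (y2-y1)/(x2-x1) = (12.5-20.1)/((-8)-(-25.9)) = (-7.6)/17.9 = -0.4246

-0.4246


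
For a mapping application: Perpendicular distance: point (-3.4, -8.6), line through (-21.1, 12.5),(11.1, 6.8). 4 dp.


|cross product| = 578.53
|line direction| = sqrt(1069.33) = 32.7006
Distance = 578.53/sqrt(1069.33) = 17.6917

17.6917


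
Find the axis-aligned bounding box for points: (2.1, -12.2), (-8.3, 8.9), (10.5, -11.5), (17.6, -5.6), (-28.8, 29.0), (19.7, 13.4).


x range: [-28.8, 19.7]
y range: [-12.2, 29]
Bounding box: (-28.8,-12.2) to (19.7,29)

(-28.8,-12.2) to (19.7,29)


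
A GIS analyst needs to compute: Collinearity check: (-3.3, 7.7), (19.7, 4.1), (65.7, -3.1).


Cross product: (19.7-(-3.3))*((-3.1)-7.7) - (4.1-7.7)*(65.7-(-3.3))
= 0

Yes, collinear


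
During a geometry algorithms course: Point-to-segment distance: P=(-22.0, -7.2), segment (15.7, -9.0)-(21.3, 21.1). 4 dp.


Project P onto AB: t = 0 (clamped to [0,1])
Closest point on segment: (15.7, -9)
Distance: 37.7429

37.7429


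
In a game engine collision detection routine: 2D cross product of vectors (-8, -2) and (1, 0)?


u x v = u_x*v_y - u_y*v_x = (-8)*0 - (-2)*1
= 0 - (-2) = 2

2


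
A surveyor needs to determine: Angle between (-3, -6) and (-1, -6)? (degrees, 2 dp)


u.v = 39, |u| = sqrt(45) = 6.7082, |v| = sqrt(37) = 6.0828
cos(theta) = u.v/(|u||v|) = 39/sqrt(1665) = 0.955779
theta = acos(0.955779) = 17.1 degrees

17.1 degrees


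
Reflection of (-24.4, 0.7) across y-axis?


Reflection over y-axis: (x,y) -> (-x,y)
(-24.4, 0.7) -> (24.4, 0.7)

(24.4, 0.7)


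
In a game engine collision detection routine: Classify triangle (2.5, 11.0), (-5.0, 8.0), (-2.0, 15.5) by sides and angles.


Side lengths squared: AB^2=65.25, BC^2=65.25, CA^2=40.5
Sorted: [40.5, 65.25, 65.25]
By sides: Isosceles, By angles: Acute

Isosceles, Acute


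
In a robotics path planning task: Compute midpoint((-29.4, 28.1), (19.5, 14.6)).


M = (((-29.4)+19.5)/2, (28.1+14.6)/2)
= (-4.95, 21.35)

(-4.95, 21.35)


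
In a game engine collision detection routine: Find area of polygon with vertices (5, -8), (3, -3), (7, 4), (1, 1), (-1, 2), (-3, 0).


Shoelace sum: (5*(-3) - 3*(-8)) + (3*4 - 7*(-3)) + (7*1 - 1*4) + (1*2 - (-1)*1) + ((-1)*0 - (-3)*2) + ((-3)*(-8) - 5*0)
= 78
Area = |78|/2 = 39

39


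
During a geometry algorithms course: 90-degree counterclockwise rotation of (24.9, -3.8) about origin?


90° CCW: (x,y) -> (-y, x)
(24.9,-3.8) -> (3.8, 24.9)

(3.8, 24.9)


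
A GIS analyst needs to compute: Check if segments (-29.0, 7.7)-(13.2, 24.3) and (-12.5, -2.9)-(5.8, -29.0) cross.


Cross products: d1=-236.67, d2=1168.53, d3=-721.22, d4=-2126.42
d1*d2 < 0 and d3*d4 < 0? no

No, they don't intersect


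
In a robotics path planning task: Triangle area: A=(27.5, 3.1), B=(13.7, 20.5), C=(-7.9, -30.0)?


Area = |x_A(y_B-y_C) + x_B(y_C-y_A) + x_C(y_A-y_B)|/2
= |1388.75 + (-453.47) + 137.46|/2
= 1072.74/2 = 536.37

536.37


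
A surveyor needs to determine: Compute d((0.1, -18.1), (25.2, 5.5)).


dx=25.1, dy=23.6
d^2 = 25.1^2 + 23.6^2 = 1186.97
d = sqrt(1186.97) = 34.4524

34.4524


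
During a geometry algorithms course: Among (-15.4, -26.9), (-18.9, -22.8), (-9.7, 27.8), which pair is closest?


d(P0,P1) = 5.3907, d(P0,P2) = 54.9962, d(P1,P2) = 51.4296
Closest: P0 and P1

Closest pair: (-15.4, -26.9) and (-18.9, -22.8), distance = 5.3907


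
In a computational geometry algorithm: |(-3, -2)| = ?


|u| = sqrt((-3)^2 + (-2)^2) = sqrt(13) = 3.6056

3.6056


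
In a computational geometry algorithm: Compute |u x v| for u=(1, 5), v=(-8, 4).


|u x v| = |1*4 - 5*(-8)|
= |4 - (-40)| = 44

44


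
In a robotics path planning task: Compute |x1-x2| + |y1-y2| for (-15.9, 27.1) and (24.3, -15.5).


|(-15.9)-24.3| + |27.1-(-15.5)| = 40.2 + 42.6 = 82.8

82.8


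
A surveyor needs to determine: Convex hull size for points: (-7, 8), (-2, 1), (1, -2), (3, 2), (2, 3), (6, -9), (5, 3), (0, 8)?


Convex hull vertices (CCW): (-7, 8), (-2, 1), (6, -9), (5, 3), (0, 8)
Count = 5

5


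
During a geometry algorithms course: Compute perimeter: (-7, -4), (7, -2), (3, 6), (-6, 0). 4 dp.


Sides: (-7, -4)->(7, -2): sqrt(200) = 14.142136, (7, -2)->(3, 6): sqrt(80) = 8.944272, (3, 6)->(-6, 0): sqrt(117) = 10.816654, (-6, 0)->(-7, -4): sqrt(17) = 4.123106
Sum = 38.026168
Perimeter = 38.0262

38.0262


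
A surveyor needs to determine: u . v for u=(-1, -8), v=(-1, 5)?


u . v = u_x*v_x + u_y*v_y = (-1)*(-1) + (-8)*5
= 1 + (-40) = -39

-39


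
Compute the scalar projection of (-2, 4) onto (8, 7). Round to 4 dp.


u.v = 12, |v| = sqrt(113) = 10.6301
Scalar projection = u.v / |v| = 12 / sqrt(113) = 1.1289

1.1289


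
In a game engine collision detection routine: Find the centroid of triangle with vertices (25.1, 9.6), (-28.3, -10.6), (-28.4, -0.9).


Centroid = ((x_A+x_B+x_C)/3, (y_A+y_B+y_C)/3)
= ((25.1+(-28.3)+(-28.4))/3, (9.6+(-10.6)+(-0.9))/3)
= (-10.5333, -0.6333)

(-10.5333, -0.6333)
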